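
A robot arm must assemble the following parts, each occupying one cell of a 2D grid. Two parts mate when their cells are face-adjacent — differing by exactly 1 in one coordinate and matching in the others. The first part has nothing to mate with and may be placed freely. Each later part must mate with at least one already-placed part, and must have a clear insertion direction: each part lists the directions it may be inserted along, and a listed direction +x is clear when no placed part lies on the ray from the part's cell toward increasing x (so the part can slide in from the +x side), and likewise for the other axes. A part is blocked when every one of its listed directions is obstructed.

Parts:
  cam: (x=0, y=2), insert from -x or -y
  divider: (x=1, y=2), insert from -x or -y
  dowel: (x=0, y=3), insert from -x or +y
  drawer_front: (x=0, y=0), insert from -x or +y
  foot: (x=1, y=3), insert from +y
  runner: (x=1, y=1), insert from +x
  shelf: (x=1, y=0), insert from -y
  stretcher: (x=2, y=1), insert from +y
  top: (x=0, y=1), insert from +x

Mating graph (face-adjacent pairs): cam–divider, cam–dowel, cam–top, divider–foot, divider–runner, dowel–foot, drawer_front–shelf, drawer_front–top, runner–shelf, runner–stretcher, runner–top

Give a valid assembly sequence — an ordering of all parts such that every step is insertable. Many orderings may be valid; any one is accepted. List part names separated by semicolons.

1. drawer_front@(0, 0) [-x clear] — {drawer_front}
2. shelf@(1, 0) [-y clear] — {drawer_front, shelf}
3. top@(0, 1) [+x clear] — {drawer_front, shelf, top}
4. runner@(1, 1) [+x clear] — {drawer_front, runner, shelf, top}
5. divider@(1, 2) [-x clear] — {divider, drawer_front, runner, shelf, top}
6. foot@(1, 3) [+y clear] — {divider, drawer_front, foot, runner, shelf, top}
7. dowel@(0, 3) [-x clear] — {divider, dowel, drawer_front, foot, runner, shelf, top}
8. stretcher@(2, 1) [+y clear] — {divider, dowel, drawer_front, foot, runner, shelf, stretcher, top}
9. cam@(0, 2) [-x clear] — {cam, divider, dowel, drawer_front, foot, runner, shelf, stretcher, top}

drawer_front; shelf; top; runner; divider; foot; dowel; stretcher; cam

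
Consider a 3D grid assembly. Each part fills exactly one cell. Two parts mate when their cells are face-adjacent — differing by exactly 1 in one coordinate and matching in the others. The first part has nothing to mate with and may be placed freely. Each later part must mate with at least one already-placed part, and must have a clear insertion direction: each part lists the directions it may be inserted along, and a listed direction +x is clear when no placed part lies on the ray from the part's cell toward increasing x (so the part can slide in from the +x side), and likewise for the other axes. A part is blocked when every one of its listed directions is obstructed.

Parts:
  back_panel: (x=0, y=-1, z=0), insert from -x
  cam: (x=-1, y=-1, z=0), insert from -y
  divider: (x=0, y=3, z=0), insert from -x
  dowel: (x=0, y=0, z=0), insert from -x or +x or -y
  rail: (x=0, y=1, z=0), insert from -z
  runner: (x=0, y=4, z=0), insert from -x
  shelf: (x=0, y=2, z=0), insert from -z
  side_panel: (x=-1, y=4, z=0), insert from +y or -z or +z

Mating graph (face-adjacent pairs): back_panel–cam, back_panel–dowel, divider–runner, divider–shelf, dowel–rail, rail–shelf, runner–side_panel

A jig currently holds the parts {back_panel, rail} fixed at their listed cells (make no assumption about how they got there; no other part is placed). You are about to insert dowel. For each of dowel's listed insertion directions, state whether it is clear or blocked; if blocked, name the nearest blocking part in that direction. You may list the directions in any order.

+x: clear; -x: clear; -y: blocked by back_panel

-x: ray from dowel(0, 0, 0) has no placed part ⇒ clear
+x: ray from dowel(0, 0, 0) has no placed part ⇒ clear
-y: nearest on ray is back_panel@(0, -1, 0) ⇒ blocked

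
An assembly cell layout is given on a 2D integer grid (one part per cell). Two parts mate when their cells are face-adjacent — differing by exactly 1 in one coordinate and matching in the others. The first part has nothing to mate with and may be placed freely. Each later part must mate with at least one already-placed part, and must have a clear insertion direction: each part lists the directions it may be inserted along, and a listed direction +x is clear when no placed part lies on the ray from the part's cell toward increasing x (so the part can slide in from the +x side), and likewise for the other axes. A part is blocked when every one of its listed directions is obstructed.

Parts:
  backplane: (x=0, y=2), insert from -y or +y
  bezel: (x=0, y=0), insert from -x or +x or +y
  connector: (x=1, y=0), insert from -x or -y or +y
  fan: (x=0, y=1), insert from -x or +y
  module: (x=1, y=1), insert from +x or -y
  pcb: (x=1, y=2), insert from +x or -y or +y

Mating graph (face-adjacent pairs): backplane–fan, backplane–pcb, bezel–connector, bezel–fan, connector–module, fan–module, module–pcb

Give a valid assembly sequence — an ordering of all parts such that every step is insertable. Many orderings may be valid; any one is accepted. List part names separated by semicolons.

pcb; backplane; module; connector; bezel; fan

1. pcb@(1, 2) [+x clear] — {pcb}
2. backplane@(0, 2) [-y clear] — {backplane, pcb}
3. module@(1, 1) [+x clear] — {backplane, module, pcb}
4. connector@(1, 0) [-x clear] — {backplane, connector, module, pcb}
5. bezel@(0, 0) [-x clear] — {backplane, bezel, connector, module, pcb}
6. fan@(0, 1) [-x clear] — {backplane, bezel, connector, fan, module, pcb}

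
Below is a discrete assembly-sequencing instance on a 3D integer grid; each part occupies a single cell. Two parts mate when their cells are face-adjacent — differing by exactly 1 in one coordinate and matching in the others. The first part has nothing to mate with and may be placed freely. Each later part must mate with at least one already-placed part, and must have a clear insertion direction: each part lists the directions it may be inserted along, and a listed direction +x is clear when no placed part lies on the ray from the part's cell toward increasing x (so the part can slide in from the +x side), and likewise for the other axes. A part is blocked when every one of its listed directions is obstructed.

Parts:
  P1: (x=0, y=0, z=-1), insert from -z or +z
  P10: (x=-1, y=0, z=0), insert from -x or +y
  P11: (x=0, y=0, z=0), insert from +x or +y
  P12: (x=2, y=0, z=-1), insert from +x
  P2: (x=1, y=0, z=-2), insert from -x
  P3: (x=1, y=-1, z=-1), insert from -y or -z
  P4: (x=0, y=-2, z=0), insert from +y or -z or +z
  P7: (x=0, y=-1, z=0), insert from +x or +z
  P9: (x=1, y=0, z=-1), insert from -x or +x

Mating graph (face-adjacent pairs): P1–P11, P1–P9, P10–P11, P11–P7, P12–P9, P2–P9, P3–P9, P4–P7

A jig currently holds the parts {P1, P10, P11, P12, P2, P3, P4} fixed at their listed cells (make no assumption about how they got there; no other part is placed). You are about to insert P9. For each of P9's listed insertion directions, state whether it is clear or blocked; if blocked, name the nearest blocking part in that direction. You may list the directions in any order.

+x: blocked by P12; -x: blocked by P1

-x: nearest on ray is P1@(0, 0, -1) ⇒ blocked
+x: nearest on ray is P12@(2, 0, -1) ⇒ blocked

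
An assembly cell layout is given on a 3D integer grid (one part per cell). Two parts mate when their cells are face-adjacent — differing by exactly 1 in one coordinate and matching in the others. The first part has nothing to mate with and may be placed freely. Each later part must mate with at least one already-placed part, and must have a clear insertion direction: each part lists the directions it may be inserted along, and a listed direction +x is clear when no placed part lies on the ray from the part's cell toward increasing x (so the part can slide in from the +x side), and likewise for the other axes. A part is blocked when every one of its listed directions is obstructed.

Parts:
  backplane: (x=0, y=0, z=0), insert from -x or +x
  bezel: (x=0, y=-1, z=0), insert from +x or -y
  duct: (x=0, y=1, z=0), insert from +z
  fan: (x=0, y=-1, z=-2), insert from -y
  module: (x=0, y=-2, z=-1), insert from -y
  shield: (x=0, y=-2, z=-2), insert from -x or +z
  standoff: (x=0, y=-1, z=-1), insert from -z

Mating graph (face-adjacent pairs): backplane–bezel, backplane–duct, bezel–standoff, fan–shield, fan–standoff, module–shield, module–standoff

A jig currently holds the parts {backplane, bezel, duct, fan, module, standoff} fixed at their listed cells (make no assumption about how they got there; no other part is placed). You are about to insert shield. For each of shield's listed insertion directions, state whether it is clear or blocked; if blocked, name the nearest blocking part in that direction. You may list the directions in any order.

+z: blocked by module; -x: clear

-x: ray from shield(0, -2, -2) has no placed part ⇒ clear
+z: nearest on ray is module@(0, -2, -1) ⇒ blocked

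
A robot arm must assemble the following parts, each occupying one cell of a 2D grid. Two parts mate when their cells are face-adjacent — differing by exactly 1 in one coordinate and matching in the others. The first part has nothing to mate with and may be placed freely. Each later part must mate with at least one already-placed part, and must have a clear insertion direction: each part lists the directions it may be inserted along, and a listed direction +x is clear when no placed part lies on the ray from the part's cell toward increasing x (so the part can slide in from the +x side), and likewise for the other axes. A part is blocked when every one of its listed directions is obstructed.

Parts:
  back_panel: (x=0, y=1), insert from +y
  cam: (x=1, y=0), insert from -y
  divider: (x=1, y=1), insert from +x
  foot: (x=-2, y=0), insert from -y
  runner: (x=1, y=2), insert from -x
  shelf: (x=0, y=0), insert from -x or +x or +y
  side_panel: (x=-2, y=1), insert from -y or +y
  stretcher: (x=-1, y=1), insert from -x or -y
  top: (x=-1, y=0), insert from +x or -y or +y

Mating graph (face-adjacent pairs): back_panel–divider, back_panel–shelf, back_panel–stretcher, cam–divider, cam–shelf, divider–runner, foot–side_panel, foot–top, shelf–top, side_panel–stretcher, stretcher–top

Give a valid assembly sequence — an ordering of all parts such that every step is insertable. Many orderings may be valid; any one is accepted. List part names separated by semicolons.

foot; side_panel; stretcher; back_panel; divider; runner; shelf; cam; top

1. foot@(-2, 0) [-y clear] — {foot}
2. side_panel@(-2, 1) [+y clear] — {foot, side_panel}
3. stretcher@(-1, 1) [-y clear] — {foot, side_panel, stretcher}
4. back_panel@(0, 1) [+y clear] — {back_panel, foot, side_panel, stretcher}
5. divider@(1, 1) [+x clear] — {back_panel, divider, foot, side_panel, stretcher}
6. runner@(1, 2) [-x clear] — {back_panel, divider, foot, runner, side_panel, stretcher}
7. shelf@(0, 0) [+x clear] — {back_panel, divider, foot, runner, shelf, side_panel, stretcher}
8. cam@(1, 0) [-y clear] — {back_panel, cam, divider, foot, runner, shelf, side_panel, stretcher}
9. top@(-1, 0) [-y clear] — {back_panel, cam, divider, foot, runner, shelf, side_panel, stretcher, top}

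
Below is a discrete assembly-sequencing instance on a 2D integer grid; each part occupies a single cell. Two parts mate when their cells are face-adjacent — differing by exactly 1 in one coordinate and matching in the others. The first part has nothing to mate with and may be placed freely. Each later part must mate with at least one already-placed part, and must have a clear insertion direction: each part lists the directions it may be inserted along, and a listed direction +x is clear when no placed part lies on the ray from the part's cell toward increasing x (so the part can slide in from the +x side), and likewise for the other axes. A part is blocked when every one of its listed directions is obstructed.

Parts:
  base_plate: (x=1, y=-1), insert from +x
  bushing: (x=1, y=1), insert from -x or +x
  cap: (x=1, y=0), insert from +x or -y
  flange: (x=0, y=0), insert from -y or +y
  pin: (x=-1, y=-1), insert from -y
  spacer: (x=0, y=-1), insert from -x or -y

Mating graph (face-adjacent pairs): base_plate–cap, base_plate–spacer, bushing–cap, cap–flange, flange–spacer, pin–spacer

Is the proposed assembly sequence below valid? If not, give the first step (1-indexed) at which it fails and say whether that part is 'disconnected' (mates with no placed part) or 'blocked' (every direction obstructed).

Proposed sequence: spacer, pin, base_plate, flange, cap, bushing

Valid

1. spacer@(0, -1) [-x clear] — {spacer}
2. pin@(-1, -1) [-y clear] — {pin, spacer}
3. base_plate@(1, -1) [+x clear] — {base_plate, pin, spacer}
4. flange@(0, 0) [+y clear] — {base_plate, flange, pin, spacer}
5. cap@(1, 0) [+x clear] — {base_plate, cap, flange, pin, spacer}
6. bushing@(1, 1) [-x clear] — {base_plate, bushing, cap, flange, pin, spacer}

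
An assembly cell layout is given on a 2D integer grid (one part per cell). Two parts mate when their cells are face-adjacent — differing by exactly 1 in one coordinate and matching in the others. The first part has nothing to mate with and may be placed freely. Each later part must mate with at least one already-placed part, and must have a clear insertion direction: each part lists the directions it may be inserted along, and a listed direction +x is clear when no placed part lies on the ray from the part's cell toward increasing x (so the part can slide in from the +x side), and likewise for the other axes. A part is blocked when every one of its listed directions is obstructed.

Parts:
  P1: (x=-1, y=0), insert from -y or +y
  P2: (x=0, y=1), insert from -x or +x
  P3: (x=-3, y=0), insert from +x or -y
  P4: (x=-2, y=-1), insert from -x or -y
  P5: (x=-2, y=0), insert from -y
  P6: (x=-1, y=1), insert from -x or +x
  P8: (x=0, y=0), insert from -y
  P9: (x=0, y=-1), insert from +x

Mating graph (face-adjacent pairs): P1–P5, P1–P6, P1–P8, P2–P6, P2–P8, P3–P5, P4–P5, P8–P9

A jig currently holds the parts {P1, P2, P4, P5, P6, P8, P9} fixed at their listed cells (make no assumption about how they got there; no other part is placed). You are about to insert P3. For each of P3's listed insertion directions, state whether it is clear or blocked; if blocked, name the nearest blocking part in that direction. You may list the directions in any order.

+x: nearest on ray is P5@(-2, 0) ⇒ blocked
-y: ray from P3(-3, 0) has no placed part ⇒ clear

+x: blocked by P5; -y: clear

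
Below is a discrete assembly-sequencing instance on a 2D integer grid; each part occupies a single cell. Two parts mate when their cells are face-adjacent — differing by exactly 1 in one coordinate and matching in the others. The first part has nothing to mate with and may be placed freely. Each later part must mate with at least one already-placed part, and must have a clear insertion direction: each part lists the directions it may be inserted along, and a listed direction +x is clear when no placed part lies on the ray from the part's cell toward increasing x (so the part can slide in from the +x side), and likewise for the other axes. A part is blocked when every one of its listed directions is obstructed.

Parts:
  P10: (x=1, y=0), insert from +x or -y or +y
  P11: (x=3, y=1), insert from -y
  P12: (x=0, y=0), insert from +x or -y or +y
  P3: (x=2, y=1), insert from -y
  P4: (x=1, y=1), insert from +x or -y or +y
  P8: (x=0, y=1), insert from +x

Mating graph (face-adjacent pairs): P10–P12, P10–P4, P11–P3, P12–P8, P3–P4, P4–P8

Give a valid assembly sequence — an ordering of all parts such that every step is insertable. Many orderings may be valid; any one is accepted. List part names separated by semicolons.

1. P10@(1, 0) [+x clear] — {P10}
2. P12@(0, 0) [-y clear] — {P10, P12}
3. P8@(0, 1) [+x clear] — {P10, P12, P8}
4. P4@(1, 1) [+x clear] — {P10, P12, P4, P8}
5. P3@(2, 1) [-y clear] — {P10, P12, P3, P4, P8}
6. P11@(3, 1) [-y clear] — {P10, P11, P12, P3, P4, P8}

P10; P12; P8; P4; P3; P11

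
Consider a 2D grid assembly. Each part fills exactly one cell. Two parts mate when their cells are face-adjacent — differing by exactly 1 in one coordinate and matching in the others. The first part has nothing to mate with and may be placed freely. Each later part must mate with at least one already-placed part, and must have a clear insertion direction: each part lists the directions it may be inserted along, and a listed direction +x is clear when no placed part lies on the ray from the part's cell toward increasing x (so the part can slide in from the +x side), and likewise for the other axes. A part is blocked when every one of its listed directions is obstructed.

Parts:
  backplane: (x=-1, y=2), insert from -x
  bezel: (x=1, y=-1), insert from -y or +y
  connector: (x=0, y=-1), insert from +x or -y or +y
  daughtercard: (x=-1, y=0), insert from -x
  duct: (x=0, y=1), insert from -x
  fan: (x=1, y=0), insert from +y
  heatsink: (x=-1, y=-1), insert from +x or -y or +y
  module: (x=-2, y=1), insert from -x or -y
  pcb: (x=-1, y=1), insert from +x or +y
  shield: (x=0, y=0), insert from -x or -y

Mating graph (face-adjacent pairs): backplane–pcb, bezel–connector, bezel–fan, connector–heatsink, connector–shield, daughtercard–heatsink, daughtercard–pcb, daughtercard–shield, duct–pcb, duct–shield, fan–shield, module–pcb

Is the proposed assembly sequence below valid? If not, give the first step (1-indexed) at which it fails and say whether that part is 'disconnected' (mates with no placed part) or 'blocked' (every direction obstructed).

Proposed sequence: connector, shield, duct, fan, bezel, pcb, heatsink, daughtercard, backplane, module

Valid

1. connector@(0, -1) [+x clear] — {connector}
2. shield@(0, 0) [-x clear] — {connector, shield}
3. duct@(0, 1) [-x clear] — {connector, duct, shield}
4. fan@(1, 0) [+y clear] — {connector, duct, fan, shield}
5. bezel@(1, -1) [-y clear] — {bezel, connector, duct, fan, shield}
6. pcb@(-1, 1) [+y clear] — {bezel, connector, duct, fan, pcb, shield}
7. heatsink@(-1, -1) [-y clear] — {bezel, connector, duct, fan, heatsink, pcb, shield}
8. daughtercard@(-1, 0) [-x clear] — {bezel, connector, daughtercard, duct, fan, heatsink, pcb, shield}
9. backplane@(-1, 2) [-x clear] — {backplane, bezel, connector, daughtercard, duct, fan, heatsink, pcb, shield}
10. module@(-2, 1) [-x clear] — {backplane, bezel, connector, daughtercard, duct, fan, heatsink, module, pcb, shield}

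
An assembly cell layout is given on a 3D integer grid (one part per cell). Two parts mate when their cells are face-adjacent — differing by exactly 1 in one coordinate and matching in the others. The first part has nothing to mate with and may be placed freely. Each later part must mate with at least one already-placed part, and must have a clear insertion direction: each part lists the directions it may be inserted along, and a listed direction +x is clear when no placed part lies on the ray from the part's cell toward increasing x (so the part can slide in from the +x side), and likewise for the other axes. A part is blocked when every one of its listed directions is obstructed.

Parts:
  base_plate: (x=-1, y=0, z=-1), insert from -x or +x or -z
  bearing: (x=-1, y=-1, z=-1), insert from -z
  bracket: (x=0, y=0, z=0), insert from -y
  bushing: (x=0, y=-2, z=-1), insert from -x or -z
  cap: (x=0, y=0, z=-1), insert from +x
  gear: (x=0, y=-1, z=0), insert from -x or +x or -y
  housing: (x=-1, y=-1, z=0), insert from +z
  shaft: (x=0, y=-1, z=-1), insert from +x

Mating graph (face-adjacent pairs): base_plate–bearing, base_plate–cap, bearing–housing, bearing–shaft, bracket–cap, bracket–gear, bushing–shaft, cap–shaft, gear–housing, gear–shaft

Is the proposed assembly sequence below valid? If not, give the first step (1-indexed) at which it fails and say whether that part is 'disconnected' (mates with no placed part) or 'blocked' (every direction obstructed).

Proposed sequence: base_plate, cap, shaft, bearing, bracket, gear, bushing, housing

1. base_plate@(-1, 0, -1) [-x clear] — {base_plate}
2. cap@(0, 0, -1) [+x clear] — {base_plate, cap}
3. shaft@(0, -1, -1) [+x clear] — {base_plate, cap, shaft}
4. bearing@(-1, -1, -1) [-z clear] — {base_plate, bearing, cap, shaft}
5. bracket@(0, 0, 0) [-y clear] — {base_plate, bearing, bracket, cap, shaft}
6. gear@(0, -1, 0) [-x clear] — {base_plate, bearing, bracket, cap, gear, shaft}
7. bushing@(0, -2, -1) [-x clear] — {base_plate, bearing, bracket, bushing, cap, gear, shaft}
8. housing@(-1, -1, 0) [+z clear] — {base_plate, bearing, bracket, bushing, cap, gear, housing, shaft}

Valid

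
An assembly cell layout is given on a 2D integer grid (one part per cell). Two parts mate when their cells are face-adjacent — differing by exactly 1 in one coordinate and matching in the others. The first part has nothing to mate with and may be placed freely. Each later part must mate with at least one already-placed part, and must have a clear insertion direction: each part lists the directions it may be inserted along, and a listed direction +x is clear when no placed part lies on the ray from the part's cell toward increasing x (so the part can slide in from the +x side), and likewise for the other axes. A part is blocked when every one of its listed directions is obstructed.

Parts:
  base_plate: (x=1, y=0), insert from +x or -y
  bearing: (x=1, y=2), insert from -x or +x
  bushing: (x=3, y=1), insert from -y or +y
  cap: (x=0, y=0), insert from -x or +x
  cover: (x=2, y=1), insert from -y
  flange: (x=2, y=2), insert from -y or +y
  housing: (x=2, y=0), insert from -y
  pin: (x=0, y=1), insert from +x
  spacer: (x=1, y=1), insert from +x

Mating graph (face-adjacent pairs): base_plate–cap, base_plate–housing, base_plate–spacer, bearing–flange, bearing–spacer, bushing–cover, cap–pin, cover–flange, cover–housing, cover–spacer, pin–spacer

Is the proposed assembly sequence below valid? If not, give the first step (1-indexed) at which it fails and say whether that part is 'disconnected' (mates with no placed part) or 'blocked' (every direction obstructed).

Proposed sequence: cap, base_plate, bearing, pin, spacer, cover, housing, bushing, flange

Invalid at step 3 (disconnected)

1. cap@(0, 0) [-x clear] — {cap}
2. base_plate@(1, 0) [+x clear] — {base_plate, cap}
3. bearing@(1, 2) — no placed neighbour ⇒ disconnected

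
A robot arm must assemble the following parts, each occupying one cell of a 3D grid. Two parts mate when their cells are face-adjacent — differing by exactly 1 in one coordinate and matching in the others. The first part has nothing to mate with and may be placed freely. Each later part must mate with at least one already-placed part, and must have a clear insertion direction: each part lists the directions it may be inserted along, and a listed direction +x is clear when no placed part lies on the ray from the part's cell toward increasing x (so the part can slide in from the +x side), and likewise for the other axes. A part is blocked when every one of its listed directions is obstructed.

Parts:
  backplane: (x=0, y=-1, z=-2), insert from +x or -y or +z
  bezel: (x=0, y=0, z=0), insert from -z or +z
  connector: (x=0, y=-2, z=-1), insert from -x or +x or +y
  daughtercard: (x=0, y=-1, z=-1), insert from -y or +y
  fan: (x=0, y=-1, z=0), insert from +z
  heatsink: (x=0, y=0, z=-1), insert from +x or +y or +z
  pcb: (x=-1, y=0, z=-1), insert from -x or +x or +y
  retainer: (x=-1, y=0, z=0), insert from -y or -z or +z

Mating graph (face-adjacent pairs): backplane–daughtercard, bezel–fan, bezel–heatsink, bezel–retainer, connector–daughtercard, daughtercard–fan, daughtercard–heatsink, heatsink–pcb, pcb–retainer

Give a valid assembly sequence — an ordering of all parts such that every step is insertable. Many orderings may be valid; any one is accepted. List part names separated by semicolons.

1. pcb@(-1, 0, -1) [-x clear] — {pcb}
2. retainer@(-1, 0, 0) [-y clear] — {pcb, retainer}
3. bezel@(0, 0, 0) [-z clear] — {bezel, pcb, retainer}
4. fan@(0, -1, 0) [+z clear] — {bezel, fan, pcb, retainer}
5. daughtercard@(0, -1, -1) [-y clear] — {bezel, daughtercard, fan, pcb, retainer}
6. backplane@(0, -1, -2) [+x clear] — {backplane, bezel, daughtercard, fan, pcb, retainer}
7. connector@(0, -2, -1) [-x clear] — {backplane, bezel, connector, daughtercard, fan, pcb, retainer}
8. heatsink@(0, 0, -1) [+x clear] — {backplane, bezel, connector, daughtercard, fan, heatsink, pcb, retainer}

pcb; retainer; bezel; fan; daughtercard; backplane; connector; heatsink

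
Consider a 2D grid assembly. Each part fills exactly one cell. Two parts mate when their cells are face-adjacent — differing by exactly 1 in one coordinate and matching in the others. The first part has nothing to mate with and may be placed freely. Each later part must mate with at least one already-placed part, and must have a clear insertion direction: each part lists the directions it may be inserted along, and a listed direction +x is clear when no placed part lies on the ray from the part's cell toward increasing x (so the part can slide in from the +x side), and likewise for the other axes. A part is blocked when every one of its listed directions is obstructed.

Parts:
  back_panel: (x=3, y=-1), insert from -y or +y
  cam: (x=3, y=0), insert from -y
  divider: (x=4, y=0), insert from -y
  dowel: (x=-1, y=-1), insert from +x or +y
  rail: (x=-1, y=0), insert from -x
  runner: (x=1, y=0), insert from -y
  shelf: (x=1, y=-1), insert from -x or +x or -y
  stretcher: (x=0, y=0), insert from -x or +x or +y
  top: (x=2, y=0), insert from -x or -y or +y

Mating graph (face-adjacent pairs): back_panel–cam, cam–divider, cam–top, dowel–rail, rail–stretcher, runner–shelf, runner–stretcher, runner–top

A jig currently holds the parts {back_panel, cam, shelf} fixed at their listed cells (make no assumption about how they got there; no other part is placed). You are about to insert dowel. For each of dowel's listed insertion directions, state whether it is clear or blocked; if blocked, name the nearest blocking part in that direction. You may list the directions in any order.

+x: blocked by shelf; +y: clear

+x: nearest on ray is shelf@(1, -1) ⇒ blocked
+y: ray from dowel(-1, -1) has no placed part ⇒ clear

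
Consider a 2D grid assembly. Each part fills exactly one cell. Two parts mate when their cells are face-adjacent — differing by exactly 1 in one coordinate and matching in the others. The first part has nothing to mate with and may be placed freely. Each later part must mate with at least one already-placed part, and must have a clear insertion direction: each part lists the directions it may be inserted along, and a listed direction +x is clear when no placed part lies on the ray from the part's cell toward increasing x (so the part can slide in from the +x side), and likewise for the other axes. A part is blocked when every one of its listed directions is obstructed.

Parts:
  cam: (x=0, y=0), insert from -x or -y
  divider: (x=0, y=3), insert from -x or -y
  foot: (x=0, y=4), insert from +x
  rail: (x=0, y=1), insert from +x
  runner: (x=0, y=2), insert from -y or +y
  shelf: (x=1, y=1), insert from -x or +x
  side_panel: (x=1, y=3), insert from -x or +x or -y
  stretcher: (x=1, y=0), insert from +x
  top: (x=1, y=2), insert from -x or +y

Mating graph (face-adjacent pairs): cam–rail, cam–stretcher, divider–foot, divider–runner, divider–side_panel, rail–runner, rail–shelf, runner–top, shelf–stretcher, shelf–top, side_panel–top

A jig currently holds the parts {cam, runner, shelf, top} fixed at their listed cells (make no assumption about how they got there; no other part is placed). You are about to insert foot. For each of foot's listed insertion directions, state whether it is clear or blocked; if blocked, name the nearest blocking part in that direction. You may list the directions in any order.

+x: clear

+x: ray from foot(0, 4) has no placed part ⇒ clear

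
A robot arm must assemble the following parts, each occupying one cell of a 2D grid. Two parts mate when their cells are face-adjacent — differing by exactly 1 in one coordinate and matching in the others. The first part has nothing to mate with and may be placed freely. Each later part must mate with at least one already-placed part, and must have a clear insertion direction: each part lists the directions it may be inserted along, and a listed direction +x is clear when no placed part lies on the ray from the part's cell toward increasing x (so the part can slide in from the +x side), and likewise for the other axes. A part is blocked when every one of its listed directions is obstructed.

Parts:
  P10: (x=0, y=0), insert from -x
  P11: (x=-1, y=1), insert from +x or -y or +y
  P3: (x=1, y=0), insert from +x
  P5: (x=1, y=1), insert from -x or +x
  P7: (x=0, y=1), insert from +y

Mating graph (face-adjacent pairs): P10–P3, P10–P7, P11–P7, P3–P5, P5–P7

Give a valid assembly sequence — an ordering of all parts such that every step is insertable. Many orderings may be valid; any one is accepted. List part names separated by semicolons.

P7; P11; P5; P3; P10

1. P7@(0, 1) [+y clear] — {P7}
2. P11@(-1, 1) [-y clear] — {P11, P7}
3. P5@(1, 1) [+x clear] — {P11, P5, P7}
4. P3@(1, 0) [+x clear] — {P11, P3, P5, P7}
5. P10@(0, 0) [-x clear] — {P10, P11, P3, P5, P7}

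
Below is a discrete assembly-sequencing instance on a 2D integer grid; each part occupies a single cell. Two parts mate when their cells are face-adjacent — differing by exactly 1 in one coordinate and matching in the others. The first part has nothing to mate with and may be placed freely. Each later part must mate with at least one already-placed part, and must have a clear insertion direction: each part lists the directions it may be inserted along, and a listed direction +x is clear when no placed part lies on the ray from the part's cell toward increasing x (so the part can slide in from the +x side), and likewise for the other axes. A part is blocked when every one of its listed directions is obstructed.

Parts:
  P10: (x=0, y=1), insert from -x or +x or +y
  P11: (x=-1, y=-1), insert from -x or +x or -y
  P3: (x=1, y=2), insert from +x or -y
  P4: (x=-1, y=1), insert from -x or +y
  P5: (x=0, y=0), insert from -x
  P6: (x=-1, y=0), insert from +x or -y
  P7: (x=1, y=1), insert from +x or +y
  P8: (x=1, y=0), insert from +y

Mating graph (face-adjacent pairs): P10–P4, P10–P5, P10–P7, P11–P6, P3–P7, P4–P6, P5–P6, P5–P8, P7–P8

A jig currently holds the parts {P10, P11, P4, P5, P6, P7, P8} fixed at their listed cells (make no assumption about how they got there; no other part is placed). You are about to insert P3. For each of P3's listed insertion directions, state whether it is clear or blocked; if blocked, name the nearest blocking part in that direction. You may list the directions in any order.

+x: clear; -y: blocked by P7

+x: ray from P3(1, 2) has no placed part ⇒ clear
-y: nearest on ray is P7@(1, 1) ⇒ blocked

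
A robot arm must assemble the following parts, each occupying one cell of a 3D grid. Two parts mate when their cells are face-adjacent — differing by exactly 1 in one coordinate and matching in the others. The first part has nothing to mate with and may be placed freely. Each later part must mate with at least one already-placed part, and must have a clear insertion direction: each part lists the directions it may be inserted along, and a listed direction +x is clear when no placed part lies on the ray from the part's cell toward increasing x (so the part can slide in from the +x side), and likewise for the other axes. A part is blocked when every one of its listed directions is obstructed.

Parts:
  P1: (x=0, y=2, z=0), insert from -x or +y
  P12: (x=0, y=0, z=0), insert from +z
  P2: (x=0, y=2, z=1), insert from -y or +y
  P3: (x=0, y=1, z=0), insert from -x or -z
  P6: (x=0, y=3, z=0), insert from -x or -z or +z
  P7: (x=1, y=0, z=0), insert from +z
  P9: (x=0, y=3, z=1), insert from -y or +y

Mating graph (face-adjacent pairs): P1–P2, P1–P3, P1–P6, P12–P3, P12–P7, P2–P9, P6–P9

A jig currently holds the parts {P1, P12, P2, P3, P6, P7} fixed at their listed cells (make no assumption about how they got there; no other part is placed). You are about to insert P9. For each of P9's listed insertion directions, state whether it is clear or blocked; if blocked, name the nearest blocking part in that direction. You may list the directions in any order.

+y: clear; -y: blocked by P2

-y: nearest on ray is P2@(0, 2, 1) ⇒ blocked
+y: ray from P9(0, 3, 1) has no placed part ⇒ clear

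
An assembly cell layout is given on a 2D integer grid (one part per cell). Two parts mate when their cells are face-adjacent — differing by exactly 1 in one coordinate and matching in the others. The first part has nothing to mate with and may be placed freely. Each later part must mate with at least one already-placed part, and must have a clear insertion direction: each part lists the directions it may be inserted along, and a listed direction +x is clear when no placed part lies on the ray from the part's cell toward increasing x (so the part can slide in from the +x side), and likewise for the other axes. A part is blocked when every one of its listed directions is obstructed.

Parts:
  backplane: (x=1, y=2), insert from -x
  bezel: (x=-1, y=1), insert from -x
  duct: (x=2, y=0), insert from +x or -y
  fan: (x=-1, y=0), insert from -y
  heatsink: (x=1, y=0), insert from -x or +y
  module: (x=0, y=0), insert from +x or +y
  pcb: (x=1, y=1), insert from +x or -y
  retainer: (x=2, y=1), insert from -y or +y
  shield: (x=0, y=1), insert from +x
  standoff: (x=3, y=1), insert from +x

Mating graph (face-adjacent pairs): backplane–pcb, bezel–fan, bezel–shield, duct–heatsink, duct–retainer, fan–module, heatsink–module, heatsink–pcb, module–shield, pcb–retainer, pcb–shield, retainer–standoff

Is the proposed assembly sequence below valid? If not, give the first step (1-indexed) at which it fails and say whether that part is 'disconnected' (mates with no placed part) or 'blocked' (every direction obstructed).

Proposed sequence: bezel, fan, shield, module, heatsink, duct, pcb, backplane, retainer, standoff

1. bezel@(-1, 1) [-x clear] — {bezel}
2. fan@(-1, 0) [-y clear] — {bezel, fan}
3. shield@(0, 1) [+x clear] — {bezel, fan, shield}
4. module@(0, 0) [+x clear] — {bezel, fan, module, shield}
5. heatsink@(1, 0) [+y clear] — {bezel, fan, heatsink, module, shield}
6. duct@(2, 0) [+x clear] — {bezel, duct, fan, heatsink, module, shield}
7. pcb@(1, 1) [+x clear] — {bezel, duct, fan, heatsink, module, pcb, shield}
8. backplane@(1, 2) [-x clear] — {backplane, bezel, duct, fan, heatsink, module, pcb, shield}
9. retainer@(2, 1) [+y clear] — {backplane, bezel, duct, fan, heatsink, module, pcb, retainer, shield}
10. standoff@(3, 1) [+x clear] — {backplane, bezel, duct, fan, heatsink, module, pcb, retainer, shield, standoff}

Valid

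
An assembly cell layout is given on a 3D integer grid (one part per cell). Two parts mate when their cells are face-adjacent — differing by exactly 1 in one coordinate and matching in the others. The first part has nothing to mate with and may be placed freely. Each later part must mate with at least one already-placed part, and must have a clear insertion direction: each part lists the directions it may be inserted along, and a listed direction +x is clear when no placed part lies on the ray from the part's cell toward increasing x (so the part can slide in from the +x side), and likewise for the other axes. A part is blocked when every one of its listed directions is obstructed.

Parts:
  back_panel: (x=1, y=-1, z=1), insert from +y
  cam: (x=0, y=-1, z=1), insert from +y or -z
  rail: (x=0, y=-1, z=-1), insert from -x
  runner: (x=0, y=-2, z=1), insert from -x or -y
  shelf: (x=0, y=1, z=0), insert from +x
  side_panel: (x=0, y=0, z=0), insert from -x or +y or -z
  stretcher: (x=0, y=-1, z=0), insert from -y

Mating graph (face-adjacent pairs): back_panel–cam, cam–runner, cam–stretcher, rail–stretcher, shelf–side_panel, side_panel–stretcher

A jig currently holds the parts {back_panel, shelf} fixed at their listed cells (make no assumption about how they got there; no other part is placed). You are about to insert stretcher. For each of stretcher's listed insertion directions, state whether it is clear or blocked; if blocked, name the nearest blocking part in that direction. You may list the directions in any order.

-y: clear

-y: ray from stretcher(0, -1, 0) has no placed part ⇒ clear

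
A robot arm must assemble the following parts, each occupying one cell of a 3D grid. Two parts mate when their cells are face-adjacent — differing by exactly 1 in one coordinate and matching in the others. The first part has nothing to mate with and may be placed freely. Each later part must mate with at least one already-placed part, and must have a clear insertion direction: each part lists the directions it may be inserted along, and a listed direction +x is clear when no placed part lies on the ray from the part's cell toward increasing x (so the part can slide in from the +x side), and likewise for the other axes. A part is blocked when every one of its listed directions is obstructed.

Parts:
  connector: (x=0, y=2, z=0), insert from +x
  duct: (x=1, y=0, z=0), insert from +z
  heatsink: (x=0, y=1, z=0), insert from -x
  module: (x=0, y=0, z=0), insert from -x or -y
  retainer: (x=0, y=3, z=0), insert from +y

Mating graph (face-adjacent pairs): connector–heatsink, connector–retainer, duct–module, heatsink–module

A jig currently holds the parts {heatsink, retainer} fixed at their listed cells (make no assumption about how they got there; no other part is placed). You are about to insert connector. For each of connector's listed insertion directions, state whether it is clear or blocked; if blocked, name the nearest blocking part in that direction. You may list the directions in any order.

+x: ray from connector(0, 2, 0) has no placed part ⇒ clear

+x: clear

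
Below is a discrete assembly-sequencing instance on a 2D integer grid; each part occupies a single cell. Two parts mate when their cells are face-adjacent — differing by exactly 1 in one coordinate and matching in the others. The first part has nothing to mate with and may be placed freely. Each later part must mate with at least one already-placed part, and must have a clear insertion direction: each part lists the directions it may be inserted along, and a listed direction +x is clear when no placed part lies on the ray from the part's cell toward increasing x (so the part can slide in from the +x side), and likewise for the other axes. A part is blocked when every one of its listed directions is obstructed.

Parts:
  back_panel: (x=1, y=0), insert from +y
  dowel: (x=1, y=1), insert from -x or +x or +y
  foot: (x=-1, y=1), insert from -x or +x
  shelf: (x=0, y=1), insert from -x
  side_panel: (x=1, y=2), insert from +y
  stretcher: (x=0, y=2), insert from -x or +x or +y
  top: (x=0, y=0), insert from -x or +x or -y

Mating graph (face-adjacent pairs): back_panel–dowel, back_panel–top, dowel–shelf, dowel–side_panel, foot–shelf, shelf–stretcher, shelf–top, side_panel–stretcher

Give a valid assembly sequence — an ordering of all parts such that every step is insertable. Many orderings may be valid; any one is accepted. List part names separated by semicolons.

back_panel; dowel; side_panel; stretcher; shelf; foot; top

1. back_panel@(1, 0) [+y clear] — {back_panel}
2. dowel@(1, 1) [-x clear] — {back_panel, dowel}
3. side_panel@(1, 2) [+y clear] — {back_panel, dowel, side_panel}
4. stretcher@(0, 2) [-x clear] — {back_panel, dowel, side_panel, stretcher}
5. shelf@(0, 1) [-x clear] — {back_panel, dowel, shelf, side_panel, stretcher}
6. foot@(-1, 1) [-x clear] — {back_panel, dowel, foot, shelf, side_panel, stretcher}
7. top@(0, 0) [-x clear] — {back_panel, dowel, foot, shelf, side_panel, stretcher, top}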